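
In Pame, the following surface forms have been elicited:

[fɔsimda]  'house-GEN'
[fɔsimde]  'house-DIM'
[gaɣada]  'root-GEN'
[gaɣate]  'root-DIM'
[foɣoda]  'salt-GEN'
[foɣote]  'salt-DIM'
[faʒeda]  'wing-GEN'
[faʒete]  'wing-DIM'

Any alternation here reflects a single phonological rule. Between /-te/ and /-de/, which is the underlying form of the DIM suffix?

The DIM suffix surfaces as [-de] and [-te], depending on the final segment of the stem.
By contrast the GEN suffix keeps its initial [d] throughout — that segment must be underlying.
The DIM suffix is therefore /-te/ underlyingly, with post-nasal voicing: voiceless stops become voiced after a nasal.

/-te/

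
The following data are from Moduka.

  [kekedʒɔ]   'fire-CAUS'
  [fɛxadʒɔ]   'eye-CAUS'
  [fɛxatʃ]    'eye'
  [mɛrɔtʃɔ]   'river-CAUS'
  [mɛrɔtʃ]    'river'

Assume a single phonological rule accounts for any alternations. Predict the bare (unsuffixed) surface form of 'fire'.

[keketʃ]

In [fɛxadʒɔ] and [fɛxatʃ] the final segment of 'eye' alternates: [dʒ] ~ [tʃ].
The stem 'river' ([mɛrɔtʃɔ], [mɛrɔtʃ]) shows [tʃ] unchanged in both environments, so [tʃ] cannot be basic with [dʒ] derived before the CAUS suffix.
Therefore /dʒ/ is basic and [tʃ] is derived by word-final obstruent devoicing (voiced obstruents become voiceless word-finally).
From [kekedʒɔ] the stem 'fire' is /kekedʒ/; word-finally this yields [keketʃ].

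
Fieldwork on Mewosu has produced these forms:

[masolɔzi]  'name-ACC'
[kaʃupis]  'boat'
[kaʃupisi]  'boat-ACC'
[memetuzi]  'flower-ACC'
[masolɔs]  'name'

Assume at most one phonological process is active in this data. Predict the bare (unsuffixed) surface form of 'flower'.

[memetus]

The stem for 'name' ends in [s] in [masolɔs] but [z] in [masolɔzi].
But 'boat' keeps [s] in both environments ([kaʃupis], [kaʃupisi]), so there is no rule changing /s/ to [z] before the ACC suffix.
Therefore /z/ is basic and [s] is derived by word-final obstruent devoicing (voiced obstruents become voiceless word-finally).
From [memetuzi] the stem 'flower' is /memetuz/; word-finally this yields [memetus].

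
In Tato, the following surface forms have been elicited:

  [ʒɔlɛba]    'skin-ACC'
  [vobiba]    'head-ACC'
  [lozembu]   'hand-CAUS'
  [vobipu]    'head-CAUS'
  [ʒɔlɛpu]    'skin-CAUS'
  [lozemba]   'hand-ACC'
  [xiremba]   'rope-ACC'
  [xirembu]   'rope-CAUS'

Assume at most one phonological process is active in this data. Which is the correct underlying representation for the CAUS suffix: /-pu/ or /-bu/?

The CAUS suffix surfaces as [-bu] and [-pu], depending on the final segment of the stem.
The ACC suffix, which begins with [b], is invariant after every stem; so [b] is not altered by any rule here.
The CAUS suffix is therefore /-pu/ underlyingly, with post-nasal voicing: voiceless stops become voiced after a nasal.

/-pu/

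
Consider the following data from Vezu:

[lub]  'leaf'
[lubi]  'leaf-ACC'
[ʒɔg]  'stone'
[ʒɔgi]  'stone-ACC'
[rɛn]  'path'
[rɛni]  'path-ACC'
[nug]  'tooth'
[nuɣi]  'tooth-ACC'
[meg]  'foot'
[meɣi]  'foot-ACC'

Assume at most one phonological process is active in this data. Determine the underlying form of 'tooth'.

The stem for 'tooth' ends in [g] in [nug] but [ɣ] in [nuɣi].
If /g/ were underlying and a rule turned it into [ɣ] before the ACC suffix, 'stone' would also alternate; but it has [g] in both [ʒɔg] and [ʒɔgi].
Therefore /ɣ/ is basic and [g] is derived by word-final hardening (voiced fricatives become stops word-finally).

/nuɣ/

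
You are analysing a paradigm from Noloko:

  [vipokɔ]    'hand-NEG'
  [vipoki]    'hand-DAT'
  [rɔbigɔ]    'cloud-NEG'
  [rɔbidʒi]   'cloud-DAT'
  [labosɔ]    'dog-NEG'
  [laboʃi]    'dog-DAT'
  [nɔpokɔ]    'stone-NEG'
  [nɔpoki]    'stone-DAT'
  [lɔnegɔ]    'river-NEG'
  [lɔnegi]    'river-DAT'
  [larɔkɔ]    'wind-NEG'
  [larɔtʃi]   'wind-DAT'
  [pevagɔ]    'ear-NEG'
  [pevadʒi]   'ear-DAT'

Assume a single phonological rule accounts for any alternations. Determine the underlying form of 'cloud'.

The stem for 'cloud' ends in [g] in [rɔbigɔ] but [dʒ] in [rɔbidʒi].
The stem 'river' ([lɔnegɔ], [lɔnegi]) shows [g] unchanged in both environments, so [g] cannot be basic with [dʒ] derived before the DAT suffix.
The underlying segment must be /dʒ/; palato-alveolar /tʃ/, /dʒ/ and /ʃ/ become [k], [g] and [s] when no front vowel follows, yielding [g] there.
The underlying form of 'cloud' is therefore /rɔbidʒ/.

/rɔbidʒ/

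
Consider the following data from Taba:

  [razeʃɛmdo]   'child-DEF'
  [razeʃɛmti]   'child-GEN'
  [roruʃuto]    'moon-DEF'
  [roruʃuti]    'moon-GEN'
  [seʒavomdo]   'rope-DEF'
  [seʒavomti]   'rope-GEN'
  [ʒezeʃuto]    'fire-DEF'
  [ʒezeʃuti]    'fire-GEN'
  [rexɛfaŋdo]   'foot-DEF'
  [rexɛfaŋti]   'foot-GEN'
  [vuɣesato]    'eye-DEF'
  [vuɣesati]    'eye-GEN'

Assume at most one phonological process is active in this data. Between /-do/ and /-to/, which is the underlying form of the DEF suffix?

/-do/

The DEF suffix surfaces as [-do] and [-to], depending on the final segment of the stem.
The GEN suffix, which begins with [t], is invariant after every stem; so [t] is not altered by any rule here.
The DEF suffix is therefore /-do/ underlyingly, with post-vocalic devoicing: voiced stops become voiceless after a vowel.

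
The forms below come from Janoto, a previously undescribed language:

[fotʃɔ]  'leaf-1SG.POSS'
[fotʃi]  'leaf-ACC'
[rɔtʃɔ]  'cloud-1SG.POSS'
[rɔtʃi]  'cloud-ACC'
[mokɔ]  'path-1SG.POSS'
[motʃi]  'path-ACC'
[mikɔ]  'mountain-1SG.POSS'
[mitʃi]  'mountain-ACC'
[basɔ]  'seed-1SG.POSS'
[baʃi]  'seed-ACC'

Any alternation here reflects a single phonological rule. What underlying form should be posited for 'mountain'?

/mik/

In [mikɔ] and [mitʃi] the final segment of 'mountain' alternates: [k] ~ [tʃ].
But 'leaf' keeps [tʃ] in both environments ([fotʃɔ], [fotʃi]), so there is no rule changing /tʃ/ to [k] before the 1SG.POSS suffix.
The alternation reflects palatalization before a front vowel: /k/ and /s/ become palato-alveolar [tʃ] and [ʃ] before a front vowel. /k/ is underlying.
Hence 'mountain' is /mik/ underlyingly.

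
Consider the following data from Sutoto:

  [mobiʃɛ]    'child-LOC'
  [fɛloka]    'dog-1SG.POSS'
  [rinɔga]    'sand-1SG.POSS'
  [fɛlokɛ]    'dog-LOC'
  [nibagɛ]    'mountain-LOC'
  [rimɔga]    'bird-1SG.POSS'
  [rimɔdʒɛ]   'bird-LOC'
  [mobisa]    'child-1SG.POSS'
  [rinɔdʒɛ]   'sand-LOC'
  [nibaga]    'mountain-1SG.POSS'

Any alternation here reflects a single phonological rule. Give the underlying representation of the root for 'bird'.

The stem for 'bird' ends in [dʒ] in [rimɔdʒɛ] but [g] in [rimɔga].
The stem 'mountain' ([nibagɛ], [nibaga]) shows [g] unchanged in both environments, so [g] cannot be basic with [dʒ] derived before the LOC suffix.
Therefore /dʒ/ is basic and [g] is derived by depalatalization (palato-alveolar /dʒ/ and /ʃ/ become [g] and [s] when no front vowel follows).

/rimɔdʒ/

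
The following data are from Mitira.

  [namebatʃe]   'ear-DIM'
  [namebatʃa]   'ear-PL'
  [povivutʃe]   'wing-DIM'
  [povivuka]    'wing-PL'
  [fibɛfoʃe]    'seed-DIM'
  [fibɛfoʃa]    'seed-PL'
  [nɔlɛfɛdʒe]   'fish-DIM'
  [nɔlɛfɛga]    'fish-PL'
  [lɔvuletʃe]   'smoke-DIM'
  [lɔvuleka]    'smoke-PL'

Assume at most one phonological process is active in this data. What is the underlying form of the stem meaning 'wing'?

The stem for 'wing' ends in [tʃ] in [povivutʃe] but [k] in [povivuka].
But 'ear' keeps [tʃ] in both environments ([namebatʃe], [namebatʃa]), so there is no rule changing /tʃ/ to [k] before the PL suffix.
So /k/ is underlying, and a rule of palatalization before a front vowel — /k/ and /g/ become palato-alveolar [tʃ] and [dʒ] before a front vowel — gives [tʃ].

/povivuk/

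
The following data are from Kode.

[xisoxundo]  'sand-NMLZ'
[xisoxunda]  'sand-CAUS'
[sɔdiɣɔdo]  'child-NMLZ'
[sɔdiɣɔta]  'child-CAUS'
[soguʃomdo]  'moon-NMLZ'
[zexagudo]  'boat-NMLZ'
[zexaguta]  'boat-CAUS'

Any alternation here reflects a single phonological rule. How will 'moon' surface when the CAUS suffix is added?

The CAUS morpheme has two allomorphs, [-da] and [-ta].
The NMLZ suffix, which begins with [d], is invariant after every stem; so [d] is not altered by any rule here.
So the underlying form is /-ta/, and voiceless stops become voiced after a nasal.
After 'moon', which ends in a nasal, the suffix surfaces as [-da], giving [soguʃomda].

[soguʃomda]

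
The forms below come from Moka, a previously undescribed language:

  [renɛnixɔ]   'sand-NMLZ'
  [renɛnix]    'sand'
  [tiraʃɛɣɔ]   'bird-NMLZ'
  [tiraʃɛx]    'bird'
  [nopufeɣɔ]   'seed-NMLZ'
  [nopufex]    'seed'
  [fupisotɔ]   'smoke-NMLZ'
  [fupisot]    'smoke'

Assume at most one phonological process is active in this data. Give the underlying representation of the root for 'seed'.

The stem for 'seed' ends in [ɣ] in [nopufeɣɔ] but [x] in [nopufex].
The stem 'sand' ([renɛnixɔ], [renɛnix]) shows [x] unchanged in both environments, so [x] cannot be basic with [ɣ] derived before the NMLZ suffix.
Therefore /ɣ/ is basic and [x] is derived by word-final obstruent devoicing (voiced obstruents become voiceless word-finally).
So 'seed' = /nopufeɣ/.

/nopufeɣ/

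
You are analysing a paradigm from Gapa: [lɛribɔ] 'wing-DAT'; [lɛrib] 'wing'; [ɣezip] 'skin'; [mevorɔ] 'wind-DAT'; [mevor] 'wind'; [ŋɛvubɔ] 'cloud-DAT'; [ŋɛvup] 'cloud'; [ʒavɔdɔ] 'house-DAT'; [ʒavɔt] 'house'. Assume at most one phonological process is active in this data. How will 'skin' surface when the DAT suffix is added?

[ɣezibɔ]

The root 'cloud' surfaces as [ŋɛvubɔ] and [ŋɛvup], with a stem-final [b] ~ [p] alternation.
But 'wing' keeps [b] in both environments ([lɛribɔ], [lɛrib]), so there is no rule changing /b/ to [p] in isolation.
Therefore /p/ is basic and [b] is derived by intervocalic voicing (voiceless stops become voiced between vowels).
From [ɣezip] the stem 'skin' is /ɣezip/; between vowels this yields [ɣezibɔ].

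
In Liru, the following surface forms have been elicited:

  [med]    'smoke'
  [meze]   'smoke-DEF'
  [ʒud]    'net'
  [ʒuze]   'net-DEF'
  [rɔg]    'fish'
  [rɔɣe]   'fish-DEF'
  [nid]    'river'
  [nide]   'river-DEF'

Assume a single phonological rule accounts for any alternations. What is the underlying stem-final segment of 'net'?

The root 'net' surfaces as [ʒud] and [ʒuze], with a stem-final [d] ~ [z] alternation.
If /d/ were underlying and a rule turned it into [z] before the DEF suffix, 'river' would also alternate; but it has [d] in both [nid] and [nide].
Therefore /z/ is basic and [d] is derived by word-final hardening (voiced fricatives become stops word-finally).

/z/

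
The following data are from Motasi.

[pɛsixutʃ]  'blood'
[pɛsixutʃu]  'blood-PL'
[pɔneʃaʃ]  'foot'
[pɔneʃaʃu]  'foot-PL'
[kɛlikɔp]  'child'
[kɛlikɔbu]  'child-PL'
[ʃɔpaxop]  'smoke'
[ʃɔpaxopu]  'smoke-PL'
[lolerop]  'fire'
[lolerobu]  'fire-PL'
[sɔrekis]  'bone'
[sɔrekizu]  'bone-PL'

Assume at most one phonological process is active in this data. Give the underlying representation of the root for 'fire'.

In [lolerop] and [lolerobu] the final segment of 'fire' alternates: [p] ~ [b].
The stem 'smoke' ([ʃɔpaxop], [ʃɔpaxopu]) shows [p] unchanged in both environments, so [p] cannot be basic with [b] derived before the PL suffix.
The underlying segment must be /b/; voiced obstruents become voiceless word-finally, yielding [p] there.
The underlying form of 'fire' is therefore /lolerob/.

/lolerob/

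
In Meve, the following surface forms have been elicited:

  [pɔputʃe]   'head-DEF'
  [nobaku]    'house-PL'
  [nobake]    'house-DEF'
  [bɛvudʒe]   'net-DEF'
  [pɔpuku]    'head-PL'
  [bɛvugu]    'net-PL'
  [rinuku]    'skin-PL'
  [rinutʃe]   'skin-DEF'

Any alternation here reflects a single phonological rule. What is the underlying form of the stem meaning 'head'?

/pɔputʃ/

The root 'head' surfaces as [pɔpuku] and [pɔputʃe], with a stem-final [k] ~ [tʃ] alternation.
If /k/ were underlying and a rule turned it into [tʃ] before the DEF suffix, 'house' would also alternate; but it has [k] in both [nobaku] and [nobake].
The underlying segment must be /tʃ/; palato-alveolar /tʃ/ and /dʒ/ become [k] and [g] when no front vowel follows, yielding [k] there.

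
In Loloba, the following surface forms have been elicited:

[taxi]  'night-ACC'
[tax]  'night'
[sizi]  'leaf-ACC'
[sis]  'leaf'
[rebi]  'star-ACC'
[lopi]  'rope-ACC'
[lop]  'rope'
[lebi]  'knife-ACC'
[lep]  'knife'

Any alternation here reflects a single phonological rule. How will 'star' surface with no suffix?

[rep]

The stem for 'knife' ends in [b] in [lebi] but [p] in [lep].
Compare 'rope', with invariant [p] in [lopi] and [lop]: an analysis with underlying /p/ and a rule producing [b] before the ACC suffix would wrongly predict alternation here too.
So /b/ is underlying, and a rule of word-final obstruent devoicing — voiced obstruents become voiceless word-finally — gives [p].
The one attested form of 'star', [rebi], shows underlying /reb/. Applying the same rule word-finally gives [rep].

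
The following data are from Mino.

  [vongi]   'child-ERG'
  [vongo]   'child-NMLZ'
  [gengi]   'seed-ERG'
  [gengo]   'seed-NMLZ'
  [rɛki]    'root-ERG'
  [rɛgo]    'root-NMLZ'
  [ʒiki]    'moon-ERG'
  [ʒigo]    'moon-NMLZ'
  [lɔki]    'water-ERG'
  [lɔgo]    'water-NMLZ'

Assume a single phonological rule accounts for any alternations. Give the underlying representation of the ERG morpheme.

/-ki/

The ERG morpheme has two allomorphs, [-gi] and [-ki].
The NMLZ suffix, which begins with [g], is invariant after every stem; so [g] is not altered by any rule here.
So the underlying form is /-ki/, and voiceless stops become voiced after a nasal.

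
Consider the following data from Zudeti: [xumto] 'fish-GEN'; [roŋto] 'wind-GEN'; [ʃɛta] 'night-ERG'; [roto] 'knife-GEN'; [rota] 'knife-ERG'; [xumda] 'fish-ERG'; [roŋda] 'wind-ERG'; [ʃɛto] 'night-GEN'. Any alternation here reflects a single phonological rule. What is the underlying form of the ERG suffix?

/-da/

The ERG morpheme has two allomorphs, [-da] and [-ta].
By contrast the GEN suffix keeps its initial [t] throughout — that segment must be underlying.
So the underlying form is /-da/, and voiced stops become voiceless after a vowel.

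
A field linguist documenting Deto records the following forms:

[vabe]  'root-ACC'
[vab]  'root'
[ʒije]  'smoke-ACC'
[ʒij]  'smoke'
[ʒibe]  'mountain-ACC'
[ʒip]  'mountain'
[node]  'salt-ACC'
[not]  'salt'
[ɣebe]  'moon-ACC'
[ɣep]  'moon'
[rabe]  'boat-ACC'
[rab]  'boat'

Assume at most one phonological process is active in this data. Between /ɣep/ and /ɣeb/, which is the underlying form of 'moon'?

/ɣep/

'moon' shows [b] ~ [p] at the end of the stem ([ɣebe] vs [ɣep]).
Compare 'root', with invariant [b] in [vabe] and [vab]: an analysis with underlying /b/ and a rule producing [p] in isolation would wrongly predict alternation here too.
So /p/ is underlying, and a rule of intervocalic voicing — voiceless stops become voiced between vowels — gives [b].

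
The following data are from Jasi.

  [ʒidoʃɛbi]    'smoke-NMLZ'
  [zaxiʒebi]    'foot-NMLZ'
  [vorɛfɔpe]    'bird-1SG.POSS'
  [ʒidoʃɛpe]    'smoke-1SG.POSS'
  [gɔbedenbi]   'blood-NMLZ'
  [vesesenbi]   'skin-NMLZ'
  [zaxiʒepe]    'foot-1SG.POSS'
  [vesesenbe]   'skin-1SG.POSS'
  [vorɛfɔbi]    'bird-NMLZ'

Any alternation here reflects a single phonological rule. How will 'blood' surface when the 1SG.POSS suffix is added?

The 1SG.POSS suffix surfaces as [-be] and [-pe], depending on the final segment of the stem.
The NMLZ suffix, which begins with [b], is invariant after every stem; so [b] is not altered by any rule here.
The 1SG.POSS suffix is therefore /-pe/ underlyingly, with post-nasal voicing: voiceless stops become voiced after a nasal.
After 'blood', which ends in a nasal, the suffix surfaces as [-be], giving [gɔbedenbe].

[gɔbedenbe]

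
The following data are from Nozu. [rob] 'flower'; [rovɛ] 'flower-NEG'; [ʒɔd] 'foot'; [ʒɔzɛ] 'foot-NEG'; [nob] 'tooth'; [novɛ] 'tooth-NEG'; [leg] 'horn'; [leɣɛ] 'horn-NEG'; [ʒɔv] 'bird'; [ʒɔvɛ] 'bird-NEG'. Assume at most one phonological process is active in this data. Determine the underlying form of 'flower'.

'flower' shows [b] ~ [v] at the end of the stem ([rob] vs [rovɛ]).
Compare 'bird', with invariant [v] in [ʒɔv] and [ʒɔvɛ]: an analysis with underlying /v/ and a rule producing [b] in isolation would wrongly predict alternation here too.
So /b/ is underlying, and a rule of intervocalic spirantization — voiced stops become fricatives between vowels — gives [v].

/rob/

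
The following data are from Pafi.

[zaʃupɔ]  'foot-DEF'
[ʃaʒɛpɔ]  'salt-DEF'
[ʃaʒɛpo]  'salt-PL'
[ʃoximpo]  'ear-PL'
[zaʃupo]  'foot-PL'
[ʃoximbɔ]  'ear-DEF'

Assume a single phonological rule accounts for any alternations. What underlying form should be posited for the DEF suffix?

/-bɔ/

The DEF morpheme has two allomorphs, [-bɔ] and [-pɔ].
By contrast the PL suffix keeps its initial [p] throughout — that segment must be underlying.
The DEF suffix is therefore /-bɔ/ underlyingly, with post-vocalic devoicing: voiced stops become voiceless after a vowel.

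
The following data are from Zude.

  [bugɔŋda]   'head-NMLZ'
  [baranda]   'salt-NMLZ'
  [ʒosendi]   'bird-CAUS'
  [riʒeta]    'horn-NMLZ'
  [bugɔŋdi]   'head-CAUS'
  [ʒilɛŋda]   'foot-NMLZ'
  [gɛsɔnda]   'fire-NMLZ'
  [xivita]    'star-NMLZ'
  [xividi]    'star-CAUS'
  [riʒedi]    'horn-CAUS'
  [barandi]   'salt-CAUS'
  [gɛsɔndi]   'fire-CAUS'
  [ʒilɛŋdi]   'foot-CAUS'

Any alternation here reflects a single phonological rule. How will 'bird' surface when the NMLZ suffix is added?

[ʒosenda]

The NMLZ suffix surfaces as [-da] and [-ta], depending on the final segment of the stem.
By contrast the CAUS suffix keeps its initial [d] throughout — that segment must be underlying.
The NMLZ suffix is therefore /-ta/ underlyingly, with post-nasal voicing: voiceless stops become voiced after a nasal.
After 'bird', which ends in a nasal, the suffix surfaces as [-da], giving [ʒosenda].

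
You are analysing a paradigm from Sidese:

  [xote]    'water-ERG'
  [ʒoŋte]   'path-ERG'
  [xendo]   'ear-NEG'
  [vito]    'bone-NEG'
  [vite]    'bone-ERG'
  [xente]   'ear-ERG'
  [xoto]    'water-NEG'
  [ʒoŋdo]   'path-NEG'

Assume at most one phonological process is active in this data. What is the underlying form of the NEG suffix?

The NEG suffix surfaces as [-do] and [-to], depending on the final segment of the stem.
The ERG suffix, which begins with [t], is invariant after every stem; so [t] is not altered by any rule here.
The NEG suffix is therefore /-do/ underlyingly, with post-vocalic devoicing: voiced stops become voiceless after a vowel.

/-do/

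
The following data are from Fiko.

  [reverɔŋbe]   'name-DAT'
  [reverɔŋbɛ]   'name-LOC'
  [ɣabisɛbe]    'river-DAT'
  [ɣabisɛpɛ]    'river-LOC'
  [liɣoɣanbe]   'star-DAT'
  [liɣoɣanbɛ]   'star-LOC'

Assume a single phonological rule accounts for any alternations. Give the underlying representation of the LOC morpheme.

The LOC suffix surfaces as [-bɛ] and [-pɛ], depending on the final segment of the stem.
By contrast the DAT suffix keeps its initial [b] throughout — that segment must be underlying.
The LOC suffix is therefore /-pɛ/ underlyingly, with post-nasal voicing: voiceless stops become voiced after a nasal.

/-pɛ/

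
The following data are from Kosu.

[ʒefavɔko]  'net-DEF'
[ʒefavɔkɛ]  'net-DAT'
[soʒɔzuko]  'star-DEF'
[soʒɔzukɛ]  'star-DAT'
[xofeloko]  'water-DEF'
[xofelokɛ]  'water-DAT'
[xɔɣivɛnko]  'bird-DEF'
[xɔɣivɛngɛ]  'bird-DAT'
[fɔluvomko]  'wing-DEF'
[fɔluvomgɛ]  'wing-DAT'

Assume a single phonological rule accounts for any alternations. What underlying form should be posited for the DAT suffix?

The DAT morpheme has two allomorphs, [-gɛ] and [-kɛ].
By contrast the DEF suffix keeps its initial [k] throughout — that segment must be underlying.
The DAT suffix is therefore /-gɛ/ underlyingly, with post-vocalic devoicing: voiced stops become voiceless after a vowel.

/-gɛ/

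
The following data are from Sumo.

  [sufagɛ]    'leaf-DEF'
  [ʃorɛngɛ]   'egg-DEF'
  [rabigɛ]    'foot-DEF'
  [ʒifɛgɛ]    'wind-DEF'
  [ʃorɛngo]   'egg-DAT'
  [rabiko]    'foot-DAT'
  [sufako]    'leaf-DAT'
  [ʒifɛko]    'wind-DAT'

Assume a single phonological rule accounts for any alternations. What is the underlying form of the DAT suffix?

The DAT suffix surfaces as [-go] and [-ko], depending on the final segment of the stem.
By contrast the DEF suffix keeps its initial [g] throughout — that segment must be underlying.
So the underlying form is /-ko/, and voiceless stops become voiced after a nasal.

/-ko/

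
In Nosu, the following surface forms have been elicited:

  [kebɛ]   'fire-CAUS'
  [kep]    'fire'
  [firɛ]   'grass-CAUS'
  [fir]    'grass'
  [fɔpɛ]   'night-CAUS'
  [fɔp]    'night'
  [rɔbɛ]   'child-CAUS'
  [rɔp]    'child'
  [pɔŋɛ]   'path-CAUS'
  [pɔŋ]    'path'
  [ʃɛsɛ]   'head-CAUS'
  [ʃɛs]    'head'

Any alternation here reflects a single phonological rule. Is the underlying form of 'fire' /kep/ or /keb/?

In [kebɛ] and [kep] the final segment of 'fire' alternates: [b] ~ [p].
The stem 'night' ([fɔpɛ], [fɔp]) shows [p] unchanged in both environments, so [p] cannot be basic with [b] derived before the CAUS suffix.
Therefore /b/ is basic and [p] is derived by word-final obstruent devoicing (voiced obstruents become voiceless word-finally).

/keb/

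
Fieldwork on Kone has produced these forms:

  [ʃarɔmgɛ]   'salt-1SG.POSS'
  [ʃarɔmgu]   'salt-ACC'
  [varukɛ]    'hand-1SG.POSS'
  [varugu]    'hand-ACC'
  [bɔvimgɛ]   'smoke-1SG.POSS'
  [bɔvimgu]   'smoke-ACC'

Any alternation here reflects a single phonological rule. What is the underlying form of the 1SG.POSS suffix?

The 1SG.POSS suffix surfaces as [-gɛ] and [-kɛ], depending on the final segment of the stem.
The ACC suffix, which begins with [g], is invariant after every stem; so [g] is not altered by any rule here.
The 1SG.POSS suffix is therefore /-kɛ/ underlyingly, with post-nasal voicing: voiceless stops become voiced after a nasal.

/-kɛ/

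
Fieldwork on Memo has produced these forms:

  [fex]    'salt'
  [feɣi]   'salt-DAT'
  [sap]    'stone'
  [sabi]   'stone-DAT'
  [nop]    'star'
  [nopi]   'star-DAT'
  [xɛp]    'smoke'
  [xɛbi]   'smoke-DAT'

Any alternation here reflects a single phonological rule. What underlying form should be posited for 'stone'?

/sab/

In [sap] and [sabi] the final segment of 'stone' alternates: [p] ~ [b].
If /p/ were underlying and a rule turned it into [b] before the DAT suffix, 'star' would also alternate; but it has [p] in both [nop] and [nopi].
The alternation reflects word-final obstruent devoicing: voiced obstruents become voiceless word-finally. /b/ is underlying.
Hence 'stone' is /sab/ underlyingly.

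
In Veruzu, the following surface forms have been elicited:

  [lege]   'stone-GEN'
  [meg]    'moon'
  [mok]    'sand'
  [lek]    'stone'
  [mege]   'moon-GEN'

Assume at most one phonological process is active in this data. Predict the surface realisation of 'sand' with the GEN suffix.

'stone' shows [g] ~ [k] at the end of the stem ([lege] vs [lek]).
But 'moon' keeps [g] in both environments ([mege], [meg]), so there is no rule changing /g/ to [k] in isolation.
The alternation reflects intervocalic voicing: voiceless stops become voiced between vowels. /k/ is underlying.
The one attested form of 'sand', [mok], shows underlying /mok/. Applying the same rule between vowels gives [moge].

[moge]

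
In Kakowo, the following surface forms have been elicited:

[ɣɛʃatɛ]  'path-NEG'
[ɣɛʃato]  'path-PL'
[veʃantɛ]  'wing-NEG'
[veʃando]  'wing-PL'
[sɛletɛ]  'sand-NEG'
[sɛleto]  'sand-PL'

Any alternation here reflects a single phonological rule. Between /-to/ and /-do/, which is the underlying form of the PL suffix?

The PL suffix surfaces as [-do] and [-to], depending on the final segment of the stem.
The NEG suffix, which begins with [t], is invariant after every stem; so [t] is not altered by any rule here.
The PL suffix is therefore /-do/ underlyingly, with post-vocalic devoicing: voiced stops become voiceless after a vowel.

/-do/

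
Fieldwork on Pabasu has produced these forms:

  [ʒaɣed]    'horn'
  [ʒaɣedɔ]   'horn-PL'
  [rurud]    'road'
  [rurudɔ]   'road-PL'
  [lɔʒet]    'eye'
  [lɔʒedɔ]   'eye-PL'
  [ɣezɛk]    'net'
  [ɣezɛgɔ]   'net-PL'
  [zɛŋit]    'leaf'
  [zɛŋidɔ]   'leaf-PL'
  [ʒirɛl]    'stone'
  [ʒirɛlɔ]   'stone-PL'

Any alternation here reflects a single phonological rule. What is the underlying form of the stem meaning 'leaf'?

/zɛŋit/

The stem for 'leaf' ends in [t] in [zɛŋit] but [d] in [zɛŋidɔ].
If /d/ were underlying and a rule turned it into [t] in isolation, 'road' would also alternate; but it has [d] in both [rurud] and [rurudɔ].
The alternation reflects intervocalic voicing: voiceless stops become voiced between vowels. /t/ is underlying.
The underlying form of 'leaf' is therefore /zɛŋit/.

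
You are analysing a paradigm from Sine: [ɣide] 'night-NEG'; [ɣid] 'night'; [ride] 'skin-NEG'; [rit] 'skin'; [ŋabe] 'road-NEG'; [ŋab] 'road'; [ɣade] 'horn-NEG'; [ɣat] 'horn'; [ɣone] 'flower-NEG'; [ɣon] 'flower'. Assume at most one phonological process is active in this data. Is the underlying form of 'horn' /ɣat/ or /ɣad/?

/ɣat/

'horn' shows [d] ~ [t] at the end of the stem ([ɣade] vs [ɣat]).
But 'night' keeps [d] in both environments ([ɣide], [ɣid]), so there is no rule changing /d/ to [t] in isolation.
Therefore /t/ is basic and [d] is derived by intervocalic voicing (voiceless stops become voiced between vowels).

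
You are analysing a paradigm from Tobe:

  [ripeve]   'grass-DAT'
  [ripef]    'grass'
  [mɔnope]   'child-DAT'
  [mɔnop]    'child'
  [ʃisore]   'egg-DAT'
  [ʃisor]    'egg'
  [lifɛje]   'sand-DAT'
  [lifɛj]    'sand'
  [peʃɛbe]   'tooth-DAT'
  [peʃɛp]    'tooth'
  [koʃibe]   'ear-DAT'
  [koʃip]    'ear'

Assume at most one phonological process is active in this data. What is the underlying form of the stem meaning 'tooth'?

The root 'tooth' surfaces as [peʃɛbe] and [peʃɛp], with a stem-final [b] ~ [p] alternation.
The stem 'child' ([mɔnope], [mɔnop]) shows [p] unchanged in both environments, so [p] cannot be basic with [b] derived before the DAT suffix.
Therefore /b/ is basic and [p] is derived by word-final obstruent devoicing (voiced obstruents become voiceless word-finally).
So 'tooth' = /peʃɛb/.

/peʃɛb/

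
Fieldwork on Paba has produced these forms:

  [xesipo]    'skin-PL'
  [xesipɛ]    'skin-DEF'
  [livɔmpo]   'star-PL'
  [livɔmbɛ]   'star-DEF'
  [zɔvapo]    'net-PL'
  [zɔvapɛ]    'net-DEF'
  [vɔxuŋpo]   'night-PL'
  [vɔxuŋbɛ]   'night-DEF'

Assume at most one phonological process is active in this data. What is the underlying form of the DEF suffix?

The DEF suffix surfaces as [-bɛ] and [-pɛ], depending on the final segment of the stem.
By contrast the PL suffix keeps its initial [p] throughout — that segment must be underlying.
The DEF suffix is therefore /-bɛ/ underlyingly, with post-vocalic devoicing: voiced stops become voiceless after a vowel.

/-bɛ/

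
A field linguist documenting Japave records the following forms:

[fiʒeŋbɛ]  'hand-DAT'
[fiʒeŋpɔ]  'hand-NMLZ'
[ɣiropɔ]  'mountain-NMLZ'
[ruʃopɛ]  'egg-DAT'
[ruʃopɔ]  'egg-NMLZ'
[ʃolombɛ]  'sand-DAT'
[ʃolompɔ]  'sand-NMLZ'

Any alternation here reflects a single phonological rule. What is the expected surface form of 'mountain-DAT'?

[ɣiropɛ]

The DAT suffix surfaces as [-bɛ] and [-pɛ], depending on the final segment of the stem.
By contrast the NMLZ suffix keeps its initial [p] throughout — that segment must be underlying.
So the underlying form is /-bɛ/, and voiced stops become voiceless after a vowel.
After 'mountain', which ends in a vowel, the suffix surfaces as [-pɛ], giving [ɣiropɛ].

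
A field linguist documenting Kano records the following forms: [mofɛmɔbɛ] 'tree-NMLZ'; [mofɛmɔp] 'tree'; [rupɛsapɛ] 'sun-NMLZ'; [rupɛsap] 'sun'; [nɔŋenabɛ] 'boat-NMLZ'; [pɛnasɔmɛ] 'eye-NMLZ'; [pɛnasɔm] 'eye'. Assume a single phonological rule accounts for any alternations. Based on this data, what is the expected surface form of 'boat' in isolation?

In [mofɛmɔbɛ] and [mofɛmɔp] the final segment of 'tree' alternates: [b] ~ [p].
The stem 'sun' ([rupɛsapɛ], [rupɛsap]) shows [p] unchanged in both environments, so [p] cannot be basic with [b] derived before the NMLZ suffix.
So /b/ is underlying, and a rule of word-final obstruent devoicing — voiced obstruents become voiceless word-finally — gives [p].
The one attested form of 'boat', [nɔŋenabɛ], shows underlying /nɔŋenab/. Applying the same rule word-finally gives [nɔŋenap].

[nɔŋenap]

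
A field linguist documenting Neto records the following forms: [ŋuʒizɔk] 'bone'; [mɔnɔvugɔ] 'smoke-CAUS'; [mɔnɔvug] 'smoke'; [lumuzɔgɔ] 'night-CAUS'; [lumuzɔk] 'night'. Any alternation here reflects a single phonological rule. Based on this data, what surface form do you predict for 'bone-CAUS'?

[ŋuʒizɔgɔ]

In [lumuzɔgɔ] and [lumuzɔk] the final segment of 'night' alternates: [g] ~ [k].
Compare 'smoke', with invariant [g] in [mɔnɔvugɔ] and [mɔnɔvug]: an analysis with underlying /g/ and a rule producing [k] in isolation would wrongly predict alternation here too.
The alternation reflects intervocalic voicing: voiceless stops become voiced between vowels. /k/ is underlying.
From [ŋuʒizɔk] the stem 'bone' is /ŋuʒizɔk/; between vowels this yields [ŋuʒizɔgɔ].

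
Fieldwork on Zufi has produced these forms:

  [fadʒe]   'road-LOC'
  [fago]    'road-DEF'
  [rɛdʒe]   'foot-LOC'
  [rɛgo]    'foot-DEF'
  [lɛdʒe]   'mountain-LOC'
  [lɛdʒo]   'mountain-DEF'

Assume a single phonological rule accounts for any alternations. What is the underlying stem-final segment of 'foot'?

The stem for 'foot' ends in [dʒ] in [rɛdʒe] but [g] in [rɛgo].
But 'mountain' keeps [dʒ] in both environments ([lɛdʒe], [lɛdʒo]), so there is no rule changing /dʒ/ to [g] before the DEF suffix.
Therefore /g/ is basic and [dʒ] is derived by palatalization before a front vowel (/g/ becomes palato-alveolar [dʒ] before a front vowel).

/g/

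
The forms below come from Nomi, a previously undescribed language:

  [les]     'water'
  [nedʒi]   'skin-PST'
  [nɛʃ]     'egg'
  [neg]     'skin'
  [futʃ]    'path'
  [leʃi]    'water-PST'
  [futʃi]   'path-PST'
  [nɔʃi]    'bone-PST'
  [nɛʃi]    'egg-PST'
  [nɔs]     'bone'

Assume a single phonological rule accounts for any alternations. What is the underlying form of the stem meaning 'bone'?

The root 'bone' surfaces as [nɔʃi] and [nɔs], with a stem-final [ʃ] ~ [s] alternation.
Compare 'egg', with invariant [ʃ] in [nɛʃi] and [nɛʃ]: an analysis with underlying /ʃ/ and a rule producing [s] in isolation would wrongly predict alternation here too.
The alternation reflects palatalization before a front vowel: /g/ and /s/ become palato-alveolar [dʒ] and [ʃ] before a front vowel. /s/ is underlying.
The underlying form of 'bone' is therefore /nɔs/.

/nɔs/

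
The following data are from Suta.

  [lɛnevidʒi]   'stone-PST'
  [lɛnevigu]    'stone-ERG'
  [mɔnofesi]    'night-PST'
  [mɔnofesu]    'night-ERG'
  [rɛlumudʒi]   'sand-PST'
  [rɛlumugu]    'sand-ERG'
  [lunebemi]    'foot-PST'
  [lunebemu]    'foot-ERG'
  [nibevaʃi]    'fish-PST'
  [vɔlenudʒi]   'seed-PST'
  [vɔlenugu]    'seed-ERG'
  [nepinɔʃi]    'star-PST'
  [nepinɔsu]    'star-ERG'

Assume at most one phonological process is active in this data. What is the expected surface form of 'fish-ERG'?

[nibevasu]

In [nepinɔʃi] and [nepinɔsu] the final segment of 'star' alternates: [ʃ] ~ [s].
The stem 'night' ([mɔnofesi], [mɔnofesu]) shows [s] unchanged in both environments, so [s] cannot be basic with [ʃ] derived before the PST suffix.
The underlying segment must be /ʃ/; palato-alveolar /dʒ/ and /ʃ/ become [g] and [s] when no front vowel follows, yielding [s] there.
From [nibevaʃi] the stem 'fish' is /nibevaʃ/; when no front vowel follows this yields [nibevasu].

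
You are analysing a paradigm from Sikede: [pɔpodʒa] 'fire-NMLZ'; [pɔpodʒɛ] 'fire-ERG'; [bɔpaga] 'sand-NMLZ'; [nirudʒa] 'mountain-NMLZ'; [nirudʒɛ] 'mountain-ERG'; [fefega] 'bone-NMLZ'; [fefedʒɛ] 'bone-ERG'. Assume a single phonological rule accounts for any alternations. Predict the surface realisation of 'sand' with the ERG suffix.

The root 'bone' surfaces as [fefega] and [fefedʒɛ], with a stem-final [g] ~ [dʒ] alternation.
If /dʒ/ were underlying and a rule turned it into [g] before the NMLZ suffix, 'mountain' would also alternate; but it has [dʒ] in both [nirudʒa] and [nirudʒɛ].
The alternation reflects palatalization before a front vowel: /g/ becomes palato-alveolar [dʒ] before a front vowel. /g/ is underlying.
The one attested form of 'sand', [bɔpaga], shows underlying /bɔpag/. Applying the same rule before a front vowel gives [bɔpadʒɛ].

[bɔpadʒɛ]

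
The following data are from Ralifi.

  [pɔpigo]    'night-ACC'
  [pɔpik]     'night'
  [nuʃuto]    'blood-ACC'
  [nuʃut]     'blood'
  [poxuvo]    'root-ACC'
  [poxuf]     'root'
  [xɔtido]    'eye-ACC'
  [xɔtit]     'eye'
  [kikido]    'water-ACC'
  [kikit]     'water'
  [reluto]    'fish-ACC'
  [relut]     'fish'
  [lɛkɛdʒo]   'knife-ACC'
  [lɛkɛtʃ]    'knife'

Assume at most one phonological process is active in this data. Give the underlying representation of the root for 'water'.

/kikid/

In [kikido] and [kikit] the final segment of 'water' alternates: [d] ~ [t].
Compare 'fish', with invariant [t] in [reluto] and [relut]: an analysis with underlying /t/ and a rule producing [d] before the ACC suffix would wrongly predict alternation here too.
The underlying segment must be /d/; voiced obstruents become voiceless word-finally, yielding [t] there.
Hence 'water' is /kikid/ underlyingly.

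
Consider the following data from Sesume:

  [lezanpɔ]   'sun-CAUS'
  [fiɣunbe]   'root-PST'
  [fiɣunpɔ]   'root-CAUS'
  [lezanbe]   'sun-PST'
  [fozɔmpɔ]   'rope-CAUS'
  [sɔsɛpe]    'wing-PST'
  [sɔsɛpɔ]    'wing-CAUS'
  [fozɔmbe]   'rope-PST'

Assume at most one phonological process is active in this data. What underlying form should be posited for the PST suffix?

The PST morpheme has two allomorphs, [-be] and [-pe].
The CAUS suffix, which begins with [p], is invariant after every stem; so [p] is not altered by any rule here.
So the underlying form is /-be/, and voiced stops become voiceless after a vowel.

/-be/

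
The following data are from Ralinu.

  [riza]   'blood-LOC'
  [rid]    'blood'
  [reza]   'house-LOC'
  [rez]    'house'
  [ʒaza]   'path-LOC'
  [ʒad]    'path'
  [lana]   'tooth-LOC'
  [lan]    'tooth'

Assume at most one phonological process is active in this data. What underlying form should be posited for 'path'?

The root 'path' surfaces as [ʒaza] and [ʒad], with a stem-final [z] ~ [d] alternation.
Compare 'house', with invariant [z] in [reza] and [rez]: an analysis with underlying /z/ and a rule producing [d] in isolation would wrongly predict alternation here too.
So /d/ is underlying, and a rule of intervocalic spirantization — voiced stops become fricatives between vowels — gives [z].

/ʒad/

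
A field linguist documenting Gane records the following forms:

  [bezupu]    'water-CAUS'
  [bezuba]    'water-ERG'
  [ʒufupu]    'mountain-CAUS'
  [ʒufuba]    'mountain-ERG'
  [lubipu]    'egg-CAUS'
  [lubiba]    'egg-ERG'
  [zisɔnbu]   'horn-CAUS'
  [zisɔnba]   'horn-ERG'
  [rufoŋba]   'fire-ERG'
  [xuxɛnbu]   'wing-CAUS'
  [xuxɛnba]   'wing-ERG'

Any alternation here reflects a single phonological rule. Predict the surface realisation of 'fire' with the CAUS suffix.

[rufoŋbu]

The CAUS morpheme has two allomorphs, [-bu] and [-pu].
The ERG suffix, which begins with [b], is invariant after every stem; so [b] is not altered by any rule here.
So the underlying form is /-pu/, and voiceless stops become voiced after a nasal.
After 'fire', which ends in a nasal, the suffix surfaces as [-bu], giving [rufoŋbu].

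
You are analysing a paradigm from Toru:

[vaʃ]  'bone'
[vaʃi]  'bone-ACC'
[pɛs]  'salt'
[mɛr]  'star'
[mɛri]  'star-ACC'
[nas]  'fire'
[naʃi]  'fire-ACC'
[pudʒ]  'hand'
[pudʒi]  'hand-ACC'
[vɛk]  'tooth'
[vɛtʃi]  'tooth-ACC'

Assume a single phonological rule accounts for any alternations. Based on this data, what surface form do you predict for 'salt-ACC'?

The stem for 'fire' ends in [s] in [nas] but [ʃ] in [naʃi].
The stem 'bone' ([vaʃ], [vaʃi]) shows [ʃ] unchanged in both environments, so [ʃ] cannot be basic with [s] derived in isolation.
The alternation reflects palatalization before a front vowel: /k/ and /s/ become palato-alveolar [tʃ] and [ʃ] before a front vowel. /s/ is underlying.
The one attested form of 'salt', [pɛs], shows underlying /pɛs/. Applying the same rule before a front vowel gives [pɛʃi].

[pɛʃi]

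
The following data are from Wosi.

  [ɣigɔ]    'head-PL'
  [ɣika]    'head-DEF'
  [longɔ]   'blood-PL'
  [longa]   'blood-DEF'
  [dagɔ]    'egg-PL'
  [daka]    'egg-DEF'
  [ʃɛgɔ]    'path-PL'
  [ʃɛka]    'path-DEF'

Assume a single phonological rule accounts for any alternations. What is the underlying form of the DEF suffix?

The DEF morpheme has two allomorphs, [-ga] and [-ka].
The PL suffix, which begins with [g], is invariant after every stem; so [g] is not altered by any rule here.
So the underlying form is /-ka/, and voiceless stops become voiced after a nasal.

/-ka/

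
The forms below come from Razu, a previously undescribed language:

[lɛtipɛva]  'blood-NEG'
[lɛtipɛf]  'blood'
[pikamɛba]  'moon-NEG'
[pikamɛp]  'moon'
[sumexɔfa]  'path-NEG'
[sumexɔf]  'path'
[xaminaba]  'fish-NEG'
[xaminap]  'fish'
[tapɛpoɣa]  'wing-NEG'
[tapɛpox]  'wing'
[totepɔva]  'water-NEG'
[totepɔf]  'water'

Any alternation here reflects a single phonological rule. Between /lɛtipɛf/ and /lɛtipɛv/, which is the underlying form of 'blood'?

/lɛtipɛv/

In [lɛtipɛva] and [lɛtipɛf] the final segment of 'blood' alternates: [v] ~ [f].
Compare 'path', with invariant [f] in [sumexɔfa] and [sumexɔf]: an analysis with underlying /f/ and a rule producing [v] before the NEG suffix would wrongly predict alternation here too.
The underlying segment must be /v/; voiced obstruents become voiceless word-finally, yielding [f] there.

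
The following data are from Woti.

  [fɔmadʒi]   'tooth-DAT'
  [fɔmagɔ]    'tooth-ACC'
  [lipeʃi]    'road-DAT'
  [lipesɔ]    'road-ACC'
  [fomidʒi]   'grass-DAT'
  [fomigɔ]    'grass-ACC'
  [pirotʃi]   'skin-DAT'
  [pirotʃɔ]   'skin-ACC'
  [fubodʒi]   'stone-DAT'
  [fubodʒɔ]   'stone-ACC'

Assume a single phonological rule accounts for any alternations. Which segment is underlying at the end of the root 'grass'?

'grass' shows [dʒ] ~ [g] at the end of the stem ([fomidʒi] vs [fomigɔ]).
Compare 'stone', with invariant [dʒ] in [fubodʒi] and [fubodʒɔ]: an analysis with underlying /dʒ/ and a rule producing [g] before the ACC suffix would wrongly predict alternation here too.
So /g/ is underlying, and a rule of palatalization before a front vowel — /g/ and /s/ become palato-alveolar [dʒ] and [ʃ] before a front vowel — gives [dʒ].

/g/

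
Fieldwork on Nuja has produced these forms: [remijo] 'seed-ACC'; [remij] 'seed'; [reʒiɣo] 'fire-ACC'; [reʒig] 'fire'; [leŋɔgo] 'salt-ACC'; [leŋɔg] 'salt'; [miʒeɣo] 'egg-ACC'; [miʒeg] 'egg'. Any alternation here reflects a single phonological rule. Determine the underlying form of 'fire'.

The stem for 'fire' ends in [ɣ] in [reʒiɣo] but [g] in [reʒig].
If /g/ were underlying and a rule turned it into [ɣ] before the ACC suffix, 'salt' would also alternate; but it has [g] in both [leŋɔgo] and [leŋɔg].
So /ɣ/ is underlying, and a rule of word-final hardening — voiced fricatives become stops word-finally — gives [g].

/reʒiɣ/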